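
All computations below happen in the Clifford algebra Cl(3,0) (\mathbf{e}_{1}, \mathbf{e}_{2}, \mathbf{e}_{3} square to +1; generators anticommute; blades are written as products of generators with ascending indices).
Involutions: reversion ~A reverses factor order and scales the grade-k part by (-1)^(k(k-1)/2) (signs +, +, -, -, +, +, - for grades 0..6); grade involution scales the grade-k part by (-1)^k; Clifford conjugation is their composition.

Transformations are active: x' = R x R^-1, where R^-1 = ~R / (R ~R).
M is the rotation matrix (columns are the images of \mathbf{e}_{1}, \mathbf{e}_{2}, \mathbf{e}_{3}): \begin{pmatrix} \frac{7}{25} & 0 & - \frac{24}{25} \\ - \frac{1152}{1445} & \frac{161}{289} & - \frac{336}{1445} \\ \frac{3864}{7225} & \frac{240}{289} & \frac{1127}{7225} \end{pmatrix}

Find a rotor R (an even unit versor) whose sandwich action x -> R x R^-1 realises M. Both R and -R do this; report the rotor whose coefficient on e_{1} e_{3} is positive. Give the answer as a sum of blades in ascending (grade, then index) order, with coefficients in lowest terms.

Method: write R = a + b12*e_{1} e_{2} + b13*e_{1} e_{3} + b23*e_{2} e_{3} with a^2 + b12^2 + b13^2 + b23^2 = 1 (so R^-1 = ~R). Expanding the columns R e_j ~R gives tr M = 4a^2 - 1 and, from the antisymmetric part, M21 - M12 = -4a*b12, M13 - M31 = 4a*b13, M32 - M23 = -4a*b23.
Here tr M = \frac{287}{289}, so a^2 = (1 + tr M)/4 = \frac{144}{289} and a = ±\frac{12}{17}. Taking a = \frac{12}{17}: M21 - M12 = -\frac{1152}{1445}, M13 - M31 = -\frac{432}{289}, M32 - M23 = \frac{1536}{1445}, giving b12 = \frac{24}{85}, b13 = -\frac{9}{17}, b23 = -\frac{32}{85}, i.e. R = \frac{12}{17} + \frac{24}{85} e_{1} e_{2} - \frac{9}{17} e_{1} e_{3} - \frac{32}{85} e_{2} e_{3}.
Its e_{1} e_{3} coefficient is negative, so report the other preimage -R.
Answer: -\frac{12}{17} - \frac{24}{85} e_{1} e_{2} + \frac{9}{17} e_{1} e_{3} + \frac{32}{85} e_{2} e_{3}. Note: both R and -R realise this M (trace \frac{287}{289}); the covering map identifies them, and the e_{1} e_{3}-coefficient sign is the tie-breaker.


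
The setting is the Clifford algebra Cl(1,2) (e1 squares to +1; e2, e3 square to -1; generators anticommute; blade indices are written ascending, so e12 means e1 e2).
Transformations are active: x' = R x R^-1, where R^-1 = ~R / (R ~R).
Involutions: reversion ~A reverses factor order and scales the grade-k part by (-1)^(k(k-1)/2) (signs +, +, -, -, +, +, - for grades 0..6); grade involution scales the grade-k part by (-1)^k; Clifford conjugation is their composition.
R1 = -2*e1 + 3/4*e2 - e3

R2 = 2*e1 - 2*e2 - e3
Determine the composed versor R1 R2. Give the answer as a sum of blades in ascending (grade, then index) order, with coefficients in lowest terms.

Distribute over the terms of R1 (each basis-blade product reordered to ascending indices, repeated generators contracted through their squares):
(-2*e1) R2 = -4 + 4*e12 + 2*e13
(3/4*e2) R2 = 3/2 - 3/2*e12 - 3/4*e23
(-e3) R2 = -1 + 2*e13 - 2*e23
Summing the partial products and collecting blades:
Answer: -7/2 + 5/2*e12 + 4*e13 - 11/4*e23


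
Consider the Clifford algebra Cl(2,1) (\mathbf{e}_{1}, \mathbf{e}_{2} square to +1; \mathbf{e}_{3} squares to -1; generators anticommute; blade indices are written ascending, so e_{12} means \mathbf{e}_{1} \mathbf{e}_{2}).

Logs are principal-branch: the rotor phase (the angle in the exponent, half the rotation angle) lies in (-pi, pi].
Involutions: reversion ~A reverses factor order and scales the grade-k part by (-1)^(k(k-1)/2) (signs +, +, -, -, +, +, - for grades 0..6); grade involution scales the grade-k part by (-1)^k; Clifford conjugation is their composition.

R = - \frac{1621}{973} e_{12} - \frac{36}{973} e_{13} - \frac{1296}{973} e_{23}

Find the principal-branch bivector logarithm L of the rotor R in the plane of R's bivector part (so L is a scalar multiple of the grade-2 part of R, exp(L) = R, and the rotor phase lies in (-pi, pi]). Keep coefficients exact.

The scalar part of R is 0, so the principal-branch rotor phase is pinned; divide the bivector part by its sine to get the unit plane — L is the phase times that plane.
Concretely: cos(phase) = 0 gives phase = ±\frac{\pi}{2}, and since phase/sin(phase) is even the sign is immaterial: L = (phase/sin(phase)) * <R>_2 = (\frac{\pi}{2}) * <R>_2.
Answer: - \frac{1621 \pi}{1946} e_{12} - \frac{18 \pi}{973} e_{13} - \frac{648 \pi}{973} e_{23}


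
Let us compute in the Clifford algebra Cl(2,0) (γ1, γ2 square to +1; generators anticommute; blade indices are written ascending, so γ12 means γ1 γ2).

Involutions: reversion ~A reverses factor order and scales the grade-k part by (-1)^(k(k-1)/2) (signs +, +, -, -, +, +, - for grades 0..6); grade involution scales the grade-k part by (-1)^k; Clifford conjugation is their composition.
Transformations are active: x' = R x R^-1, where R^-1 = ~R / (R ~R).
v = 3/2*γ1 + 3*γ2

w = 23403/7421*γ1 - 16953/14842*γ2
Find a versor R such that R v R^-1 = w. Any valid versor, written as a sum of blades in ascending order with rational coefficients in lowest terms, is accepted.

Why this works: both vectors square to 45/4, so q(v) = q(w) and R = v + w = 69069/14842*γ1 + 27573/14842*γ2 carries v to w — its own direction survives, the complement (v - w)/2 flips.
Answer: 69069/14842*γ1 + 27573/14842*γ2


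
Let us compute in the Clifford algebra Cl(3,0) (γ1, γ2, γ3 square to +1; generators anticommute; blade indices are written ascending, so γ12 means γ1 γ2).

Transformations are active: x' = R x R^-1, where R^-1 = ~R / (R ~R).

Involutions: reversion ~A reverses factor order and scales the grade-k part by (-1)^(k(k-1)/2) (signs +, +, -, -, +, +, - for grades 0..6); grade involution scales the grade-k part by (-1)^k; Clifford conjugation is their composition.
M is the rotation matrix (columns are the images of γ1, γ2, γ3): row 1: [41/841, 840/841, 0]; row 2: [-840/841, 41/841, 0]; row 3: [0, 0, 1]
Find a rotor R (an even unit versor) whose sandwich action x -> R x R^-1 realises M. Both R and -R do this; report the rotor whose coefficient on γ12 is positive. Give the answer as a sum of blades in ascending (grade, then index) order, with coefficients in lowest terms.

Method: write R = a + b12*γ12 + b13*γ13 + b23*γ23 with a^2 + b12^2 + b13^2 + b23^2 = 1 (so R^-1 = ~R). Expanding the columns R e_j ~R gives tr M = 4a^2 - 1 and, from the antisymmetric part, M21 - M12 = -4a*b12, M13 - M31 = 4a*b13, M32 - M23 = -4a*b23.
Here tr M = 923/841, so a^2 = (1 + tr M)/4 = 441/841 and a = ±21/29. Taking a = 21/29: M21 - M12 = -1680/841, M13 - M31 = 0, M32 - M23 = 0, giving b12 = 20/29, b13 = 0, b23 = 0, i.e. R = 21/29 + 20/29*γ12.
Its γ12 coefficient is already positive.
Answer: 21/29 + 20/29*γ12. Uniqueness: Spin(3) -> SO(3) maps R and -R to the same rotation of trace 923/841; fixing the sign of the γ12 coefficient removes the ambiguity.


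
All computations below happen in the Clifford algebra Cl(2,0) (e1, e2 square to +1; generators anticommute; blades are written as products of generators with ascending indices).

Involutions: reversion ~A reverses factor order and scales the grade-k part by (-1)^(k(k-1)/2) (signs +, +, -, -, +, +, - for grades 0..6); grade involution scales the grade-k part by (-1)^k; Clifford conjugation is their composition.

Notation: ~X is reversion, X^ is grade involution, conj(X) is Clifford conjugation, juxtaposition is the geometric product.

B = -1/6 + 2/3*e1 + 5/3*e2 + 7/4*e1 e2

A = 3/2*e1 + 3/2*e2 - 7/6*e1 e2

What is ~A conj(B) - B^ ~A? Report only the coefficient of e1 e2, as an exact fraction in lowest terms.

first term: -35/24 + 31/72*e1 - 151/72*e2 - 61/36*e1 e2
second term: -133/24 + 311/72*e1 - 263/72*e2 + 47/36*e1 e2
Answer: -3


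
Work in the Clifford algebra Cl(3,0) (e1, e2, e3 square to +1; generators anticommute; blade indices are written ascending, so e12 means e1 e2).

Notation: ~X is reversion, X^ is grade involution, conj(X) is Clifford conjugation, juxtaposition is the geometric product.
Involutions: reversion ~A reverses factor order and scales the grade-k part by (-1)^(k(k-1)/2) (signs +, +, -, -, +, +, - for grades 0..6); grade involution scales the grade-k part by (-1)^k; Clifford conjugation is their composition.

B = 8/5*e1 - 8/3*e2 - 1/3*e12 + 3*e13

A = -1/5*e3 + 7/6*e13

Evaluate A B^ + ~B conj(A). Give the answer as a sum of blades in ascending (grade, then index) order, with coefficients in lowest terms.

first term: -7/2 + 3/5*e1 + 28/15*e3 - 8/25*e13 + 13/90*e23 - 137/45*e123
second term: -7/2 - 3/5*e1 - 28/15*e3 + 8/25*e13 - 13/90*e23 - 137/45*e123
Answer: -7 - 274/45*e123


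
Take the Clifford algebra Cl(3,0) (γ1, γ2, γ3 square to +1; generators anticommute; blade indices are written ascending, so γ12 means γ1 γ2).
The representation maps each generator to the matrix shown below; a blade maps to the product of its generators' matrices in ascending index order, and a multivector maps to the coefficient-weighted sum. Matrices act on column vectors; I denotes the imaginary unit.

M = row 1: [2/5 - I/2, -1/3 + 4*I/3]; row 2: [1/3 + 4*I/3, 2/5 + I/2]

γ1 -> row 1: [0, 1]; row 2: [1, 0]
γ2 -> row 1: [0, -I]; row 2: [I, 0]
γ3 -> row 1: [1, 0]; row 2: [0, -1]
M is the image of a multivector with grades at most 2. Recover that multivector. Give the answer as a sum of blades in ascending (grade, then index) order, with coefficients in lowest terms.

Method: 1, rho(γ1), rho(γ2), rho(γ3) form a trace-orthogonal basis of the 2x2 complex matrices (tr(X Y) = 2 if X = Y, else 0), so M = m0*1 + m1*rho(γ1) + m2*rho(γ2) + m3*rho(γ3) with m0 = tr(M)/2 = 2/5, m1 = tr(M rho(γ1))/2 = 4*I/3, m2 = tr(M rho(γ2))/2 = -I/3, m3 = tr(M rho(γ3))/2 = -I/2.
Multiplying table entries, the bivector images are rho(γ12) = I*rho(γ3), rho(γ13) = -I*rho(γ2), rho(γ23) = I*rho(γ1); with real blade coefficients the real parts of m0..m3 are the coefficients of 1, γ1, γ2, γ3 and the imaginary parts give the bivectors (γ23: Im m1, γ13: -Im m2, γ12: Im m3).
Answer: 2/5 - 1/2*γ12 + 1/3*γ13 + 4/3*γ23


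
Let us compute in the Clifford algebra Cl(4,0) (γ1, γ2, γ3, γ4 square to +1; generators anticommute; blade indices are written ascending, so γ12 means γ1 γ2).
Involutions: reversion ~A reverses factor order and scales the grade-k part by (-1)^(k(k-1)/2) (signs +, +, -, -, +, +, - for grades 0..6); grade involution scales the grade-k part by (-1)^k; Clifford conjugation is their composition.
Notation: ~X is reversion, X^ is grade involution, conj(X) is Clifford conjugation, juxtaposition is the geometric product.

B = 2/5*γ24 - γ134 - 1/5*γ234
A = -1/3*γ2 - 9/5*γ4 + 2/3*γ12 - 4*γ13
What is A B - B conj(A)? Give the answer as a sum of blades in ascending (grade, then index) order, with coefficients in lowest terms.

first term: 18/25*γ2 - 62/15*γ4 + 9/5*γ13 + 4/15*γ14 + 9/25*γ23 + 1/15*γ34 - 4/5*γ124 - 2/15*γ134 + 2/3*γ234 + 19/15*γ1234
second term: 18/25*γ2 + 58/15*γ4 - 9/5*γ13 + 4/15*γ14 - 9/25*γ23 - 1/15*γ34 - 4/5*γ124 - 2/15*γ134 + 2/3*γ234 - 29/15*γ1234
Answer: -8*γ4 + 18/5*γ13 + 18/25*γ23 + 2/15*γ34 + 16/5*γ1234


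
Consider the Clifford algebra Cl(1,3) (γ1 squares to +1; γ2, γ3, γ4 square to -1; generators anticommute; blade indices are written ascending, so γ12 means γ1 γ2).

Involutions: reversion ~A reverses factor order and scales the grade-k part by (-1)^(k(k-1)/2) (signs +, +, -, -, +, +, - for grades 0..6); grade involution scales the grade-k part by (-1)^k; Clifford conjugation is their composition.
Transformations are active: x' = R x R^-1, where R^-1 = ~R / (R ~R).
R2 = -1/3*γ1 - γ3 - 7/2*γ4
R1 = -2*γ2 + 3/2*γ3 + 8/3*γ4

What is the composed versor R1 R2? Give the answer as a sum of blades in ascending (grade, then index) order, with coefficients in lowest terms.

Distribute over the terms of R1 (each basis-blade product reordered to ascending indices, repeated generators contracted through their squares):
(-2*γ2) R2 = -2/3*γ12 + 2*γ23 + 7*γ24
(3/2*γ3) R2 = 3/2 + 1/2*γ13 - 21/4*γ34
(8/3*γ4) R2 = 28/3 + 8/9*γ14 + 8/3*γ34
Summing the partial products and collecting blades:
Answer: 65/6 - 2/3*γ12 + 1/2*γ13 + 8/9*γ14 + 2*γ23 + 7*γ24 - 31/12*γ34


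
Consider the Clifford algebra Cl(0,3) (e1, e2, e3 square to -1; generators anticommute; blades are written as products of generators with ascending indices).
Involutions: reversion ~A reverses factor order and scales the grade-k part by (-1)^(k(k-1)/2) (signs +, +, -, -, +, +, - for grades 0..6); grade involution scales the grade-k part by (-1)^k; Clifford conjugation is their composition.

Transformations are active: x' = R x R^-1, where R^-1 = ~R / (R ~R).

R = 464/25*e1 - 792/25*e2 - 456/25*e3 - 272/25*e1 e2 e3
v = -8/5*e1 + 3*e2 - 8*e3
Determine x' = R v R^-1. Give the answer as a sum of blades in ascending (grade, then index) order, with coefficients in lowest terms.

~R = 464/25*e1 - 792/25*e2 - 456/25*e3 + 272/25*e1 e2 e3, and R ~R = -224896/125, so R^-1 = ~R / (-224896/125).
R v = -2648/125 - 10256/125*e1 e2 - 26288/125*e1 e3 + 36344/125*e2 e3
Answer: 48788/8785*e1 - 10564/8785*e2 + 57789/8785*e3


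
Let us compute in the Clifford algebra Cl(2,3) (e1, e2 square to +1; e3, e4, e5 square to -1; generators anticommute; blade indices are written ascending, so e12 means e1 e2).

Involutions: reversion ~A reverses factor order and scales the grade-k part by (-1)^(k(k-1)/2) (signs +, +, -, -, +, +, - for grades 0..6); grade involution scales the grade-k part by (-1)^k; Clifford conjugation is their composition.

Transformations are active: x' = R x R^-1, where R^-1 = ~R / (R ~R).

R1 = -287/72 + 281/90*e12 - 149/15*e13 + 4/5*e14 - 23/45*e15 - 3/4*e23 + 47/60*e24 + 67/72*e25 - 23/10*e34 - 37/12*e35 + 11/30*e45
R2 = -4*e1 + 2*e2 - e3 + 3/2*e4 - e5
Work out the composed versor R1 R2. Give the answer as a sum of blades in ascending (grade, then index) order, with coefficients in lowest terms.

Distribute over the terms of R2 (each basis-blade product reordered to ascending indices, repeated generators contracted through their squares):
R1 (-4*e1) = 287/18*e1 + 562/45*e2 - 596/15*e3 + 16/5*e4 - 92/45*e5 + 3*e123 - 47/15*e124 - 67/18*e125 + 46/5*e134 + 37/3*e135 - 22/15*e145
R1 (2*e2) = 281/45*e1 - 287/36*e2 + 3/2*e3 - 47/30*e4 - 67/36*e5 + 298/15*e123 - 8/5*e124 + 46/45*e125 - 23/5*e234 - 37/6*e235 + 11/15*e245
R1 (-e3) = -149/15*e1 - 3/4*e2 + 287/72*e3 + 23/10*e4 + 37/12*e5 - 281/90*e123 + 4/5*e134 - 23/45*e135 + 47/60*e234 + 67/72*e235 - 11/30*e345
R1 (3/2*e4) = -6/5*e1 - 47/40*e2 + 69/20*e3 - 287/48*e4 + 11/20*e5 + 281/60*e124 - 149/10*e134 + 23/30*e145 - 9/8*e234 - 67/48*e245 + 37/8*e345
R1 (-e5) = -23/45*e1 + 67/72*e2 - 37/12*e3 + 11/30*e4 + 287/72*e5 - 281/90*e125 + 149/15*e135 - 4/5*e145 + 3/4*e235 - 47/60*e245 + 23/10*e345
Summing the partial products and collecting blades:
Answer: 949/90*e1 + 317/90*e2 - 12197/360*e3 - 403/240*e4 + 1337/360*e5 + 1777/90*e123 - 1/20*e124 - 262/45*e125 - 49/10*e134 + 979/45*e135 - 3/2*e145 - 593/120*e234 - 323/72*e235 - 347/240*e245 + 787/120*e345


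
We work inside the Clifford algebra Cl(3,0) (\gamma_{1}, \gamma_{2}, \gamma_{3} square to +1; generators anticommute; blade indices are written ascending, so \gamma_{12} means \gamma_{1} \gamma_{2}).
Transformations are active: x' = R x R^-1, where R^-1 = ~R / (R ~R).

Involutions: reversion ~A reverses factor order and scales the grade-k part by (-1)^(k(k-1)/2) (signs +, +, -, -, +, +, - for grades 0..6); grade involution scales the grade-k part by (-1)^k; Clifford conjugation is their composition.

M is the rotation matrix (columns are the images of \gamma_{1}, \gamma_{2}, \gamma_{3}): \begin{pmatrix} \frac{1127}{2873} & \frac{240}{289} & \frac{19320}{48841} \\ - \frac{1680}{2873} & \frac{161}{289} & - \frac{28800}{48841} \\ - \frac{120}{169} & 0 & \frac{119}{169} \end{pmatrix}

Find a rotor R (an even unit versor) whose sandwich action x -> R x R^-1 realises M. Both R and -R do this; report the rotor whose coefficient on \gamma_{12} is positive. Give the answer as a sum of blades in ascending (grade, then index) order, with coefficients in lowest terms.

Method: write R = a + b12*\gamma_{12} + b13*\gamma_{13} + b23*\gamma_{23} with a^2 + b12^2 + b13^2 + b23^2 = 1 (so R^-1 = ~R). Expanding the columns R e_j ~R gives tr M = 4a^2 - 1 and, from the antisymmetric part, M21 - M12 = -4a*b12, M13 - M31 = 4a*b13, M32 - M23 = -4a*b23.
Here tr M = \frac{80759}{48841}, so a^2 = (1 + tr M)/4 = \frac{32400}{48841} and a = ±\frac{180}{221}. Taking a = \frac{180}{221}: M21 - M12 = -\frac{69120}{48841}, M13 - M31 = \frac{54000}{48841}, M32 - M23 = \frac{28800}{48841}, giving b12 = \frac{96}{221}, b13 = \frac{75}{221}, b23 = -\frac{40}{221}, i.e. R = \frac{180}{221} + \frac{96}{221} \gamma_{12} + \frac{75}{221} \gamma_{13} - \frac{40}{221} \gamma_{23}.
Its \gamma_{12} coefficient is already positive.
Answer: \frac{180}{221} + \frac{96}{221} \gamma_{12} + \frac{75}{221} \gamma_{13} - \frac{40}{221} \gamma_{23}. Uniqueness: Spin(3) -> SO(3) maps R and -R to the same rotation of trace \frac{80759}{48841}; fixing the sign of the \gamma_{12} coefficient removes the ambiguity.


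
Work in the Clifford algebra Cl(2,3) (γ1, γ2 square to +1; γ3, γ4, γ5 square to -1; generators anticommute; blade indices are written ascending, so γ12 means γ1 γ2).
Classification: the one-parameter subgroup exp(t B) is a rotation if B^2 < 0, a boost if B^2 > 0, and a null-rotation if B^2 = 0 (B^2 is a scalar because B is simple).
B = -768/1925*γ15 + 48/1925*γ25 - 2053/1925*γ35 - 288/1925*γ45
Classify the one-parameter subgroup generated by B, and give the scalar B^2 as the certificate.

B^2 term by term: the squares give (-768/1925)^2*(γ15)^2 + (48/1925)^2*(γ25)^2 + (-2053/1925)^2*(γ35)^2 + (-288/1925)^2*(γ45)^2 = 589824/3705625*(+1) + 2304/3705625*(+1) + 4214809/3705625*(-1) + 82944/3705625*(-1) = -1 (each basis 2-blade squares to minus the product of its generators' squares); cross terms between blades sharing an index anticommute and cancel. So B^2 = -1.
Answer: rotation, certificate B^2 = -1. The scalar -1 is the complete invariant here: its sign names the subgroup type.


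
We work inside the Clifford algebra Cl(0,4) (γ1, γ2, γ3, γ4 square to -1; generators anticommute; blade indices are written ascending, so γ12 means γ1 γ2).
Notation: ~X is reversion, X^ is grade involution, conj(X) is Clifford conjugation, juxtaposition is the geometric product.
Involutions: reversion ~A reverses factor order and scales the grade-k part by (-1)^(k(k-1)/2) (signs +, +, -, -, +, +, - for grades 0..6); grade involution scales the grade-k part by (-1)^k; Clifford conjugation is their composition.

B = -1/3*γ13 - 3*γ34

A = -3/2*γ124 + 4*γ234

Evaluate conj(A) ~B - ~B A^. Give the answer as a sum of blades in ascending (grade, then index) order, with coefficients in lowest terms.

first term: -12*γ2 - 9/2*γ123 - 4/3*γ124 - 1/2*γ234
second term: 12*γ2 - 9/2*γ123 - 4/3*γ124 - 1/2*γ234
Answer: -24*γ2


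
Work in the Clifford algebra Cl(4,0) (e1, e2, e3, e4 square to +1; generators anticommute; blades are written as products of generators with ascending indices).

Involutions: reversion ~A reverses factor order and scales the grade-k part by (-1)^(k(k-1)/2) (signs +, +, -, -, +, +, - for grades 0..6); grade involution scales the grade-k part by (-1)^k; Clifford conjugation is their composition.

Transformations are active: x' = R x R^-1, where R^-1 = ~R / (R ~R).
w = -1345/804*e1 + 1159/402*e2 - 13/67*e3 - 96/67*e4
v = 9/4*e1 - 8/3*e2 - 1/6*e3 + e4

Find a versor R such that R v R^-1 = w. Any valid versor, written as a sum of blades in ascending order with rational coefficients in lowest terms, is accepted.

Key observation: q(v) = q(w) = 1901/144 (sandwiches preserve the norm), so R = v + w = 116/201*e1 + 29/134*e2 - 145/402*e3 - 29/67*e4 works whenever it is invertible — the component of v along it is kept and (v - w)/2 reverses, sending v to w.
Answer: 116/201*e1 + 29/134*e2 - 145/402*e3 - 29/67*e4


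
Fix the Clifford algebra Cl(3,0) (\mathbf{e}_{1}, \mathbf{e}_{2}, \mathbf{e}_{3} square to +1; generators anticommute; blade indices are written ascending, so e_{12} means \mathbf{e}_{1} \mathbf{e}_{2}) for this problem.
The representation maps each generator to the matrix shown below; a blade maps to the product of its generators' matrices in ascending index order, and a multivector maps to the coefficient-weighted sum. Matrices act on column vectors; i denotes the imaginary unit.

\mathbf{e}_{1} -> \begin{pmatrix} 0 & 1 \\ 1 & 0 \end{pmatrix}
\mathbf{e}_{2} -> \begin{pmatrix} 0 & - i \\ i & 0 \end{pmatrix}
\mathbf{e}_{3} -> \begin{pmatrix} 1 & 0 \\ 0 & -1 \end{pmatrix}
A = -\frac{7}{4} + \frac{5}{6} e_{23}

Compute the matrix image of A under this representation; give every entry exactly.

Bivector images (products of the table entries): rho(e_{23}) = rho(\mathbf{e}_{2})rho(\mathbf{e}_{3}) = \begin{pmatrix} 0 & i \\ i & 0 \end{pmatrix}.
M = (-\frac{7}{4})*1 + (\frac{5}{6})*rho(e_{23}), summed entrywise (1 is the identity matrix):
Answer: \begin{pmatrix} - \frac{7}{4} & \frac{5 i}{6} \\ \frac{5 i}{6} & - \frac{7}{4} \end{pmatrix}


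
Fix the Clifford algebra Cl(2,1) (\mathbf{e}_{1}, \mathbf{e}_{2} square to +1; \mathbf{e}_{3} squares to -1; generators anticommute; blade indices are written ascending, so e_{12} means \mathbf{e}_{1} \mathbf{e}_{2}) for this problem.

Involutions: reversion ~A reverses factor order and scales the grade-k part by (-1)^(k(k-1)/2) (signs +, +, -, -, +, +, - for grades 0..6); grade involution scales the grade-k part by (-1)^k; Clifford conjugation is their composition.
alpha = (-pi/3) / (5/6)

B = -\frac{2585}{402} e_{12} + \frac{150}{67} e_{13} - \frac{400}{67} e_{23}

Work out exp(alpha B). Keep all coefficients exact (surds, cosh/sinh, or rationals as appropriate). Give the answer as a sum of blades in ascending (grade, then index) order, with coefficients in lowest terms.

B^2 term by term: the squares give (-\frac{2585}{402})^2*(e_{12})^2 + (\frac{150}{67})^2*(e_{13})^2 + (-\frac{400}{67})^2*(e_{23})^2 = \frac{6682225}{161604}*(-1) + \frac{22500}{4489}*(+1) + \frac{160000}{4489}*(+1) = -\frac{25}{36} (each basis 2-blade squares to minus the product of its generators' squares); cross terms between blades sharing an index anticommute and cancel. So B^2 = -\frac{25}{36}.
B^2 = -\frac{25}{36} — the negative square puts this in the circular regime; l = \frac{5}{6}, alpha*l = - \frac{\pi}{3}, so exp(alpha B) = cos(- \frac{\pi}{3}) + (sin(- \frac{\pi}{3})/(\frac{5}{6}))*B = \frac{1}{2} + (- \frac{3 \sqrt{3}}{5})*B.
Answer: \frac{1}{2} + \frac{517 \sqrt{3}}{134} e_{12} - \frac{90 \sqrt{3}}{67} e_{13} + \frac{240 \sqrt{3}}{67} e_{23}


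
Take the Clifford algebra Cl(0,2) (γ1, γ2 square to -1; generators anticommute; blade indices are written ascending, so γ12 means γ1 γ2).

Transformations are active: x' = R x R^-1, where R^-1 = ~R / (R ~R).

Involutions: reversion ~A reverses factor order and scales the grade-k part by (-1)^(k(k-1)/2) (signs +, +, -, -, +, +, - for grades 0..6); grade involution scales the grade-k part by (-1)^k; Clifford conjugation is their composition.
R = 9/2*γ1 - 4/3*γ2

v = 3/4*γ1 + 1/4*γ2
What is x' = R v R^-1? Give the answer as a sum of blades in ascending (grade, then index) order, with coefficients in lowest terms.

~R = 9/2*γ1 - 4/3*γ2, and R ~R = -793/36, so R^-1 = ~R / (-793/36).
R v = -73/24 + 17/8*γ12
Answer: 1563/3172*γ1 - 1961/3172*γ2


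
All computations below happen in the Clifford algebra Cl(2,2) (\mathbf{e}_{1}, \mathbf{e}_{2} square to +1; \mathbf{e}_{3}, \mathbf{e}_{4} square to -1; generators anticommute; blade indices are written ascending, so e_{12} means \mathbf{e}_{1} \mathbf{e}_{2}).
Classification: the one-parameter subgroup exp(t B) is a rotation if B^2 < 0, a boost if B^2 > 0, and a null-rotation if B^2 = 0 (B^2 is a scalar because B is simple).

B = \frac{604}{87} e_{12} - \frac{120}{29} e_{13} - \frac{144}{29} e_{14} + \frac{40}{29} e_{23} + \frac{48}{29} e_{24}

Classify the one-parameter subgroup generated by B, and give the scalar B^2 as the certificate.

B^2 term by term: the squares give (\frac{604}{87})^2*(e_{12})^2 + (-\frac{120}{29})^2*(e_{13})^2 + (-\frac{144}{29})^2*(e_{14})^2 + (\frac{40}{29})^2*(e_{23})^2 + (\frac{48}{29})^2*(e_{24})^2 = \frac{364816}{7569}*(-1) + \frac{14400}{841}*(+1) + \frac{20736}{841}*(+1) + \frac{1600}{841}*(+1) + \frac{2304}{841}*(+1) = -\frac{16}{9} (each basis 2-blade squares to minus the product of its generators' squares); cross terms between blades sharing an index anticommute and cancel; the commuting (index-disjoint) pairs give grade-4 terms 2*c*c'*(blade product), which cancel blade by blade — e_{1234}: \frac{11520}{841} - \frac{11520}{841} = 0 — confirming B is simple. So B^2 = -\frac{16}{9}.
Answer: rotation, certificate B^2 = -\frac{16}{9}. The scalar -\frac{16}{9} is the complete invariant here: its sign names the subgroup type.


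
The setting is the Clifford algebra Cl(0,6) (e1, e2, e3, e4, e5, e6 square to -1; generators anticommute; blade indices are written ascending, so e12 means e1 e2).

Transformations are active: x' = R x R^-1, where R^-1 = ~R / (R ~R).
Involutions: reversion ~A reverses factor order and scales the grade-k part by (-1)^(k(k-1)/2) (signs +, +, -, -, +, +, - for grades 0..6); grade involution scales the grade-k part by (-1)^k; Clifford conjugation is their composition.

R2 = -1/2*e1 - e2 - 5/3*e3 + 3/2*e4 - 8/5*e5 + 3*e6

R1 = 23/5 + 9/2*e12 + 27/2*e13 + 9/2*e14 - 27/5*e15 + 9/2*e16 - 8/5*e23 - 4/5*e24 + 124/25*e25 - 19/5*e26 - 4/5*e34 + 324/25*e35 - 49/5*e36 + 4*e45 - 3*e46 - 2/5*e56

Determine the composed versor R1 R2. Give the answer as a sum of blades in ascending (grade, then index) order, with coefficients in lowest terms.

Distribute over the terms of R2 (each basis-blade product reordered to ascending indices, repeated generators contracted through their squares):
R1 (-1/2*e1) = -23/10*e1 - 9/4*e2 - 27/4*e3 - 9/4*e4 + 27/10*e5 - 9/4*e6 + 4/5*e123 + 2/5*e124 - 62/25*e125 + 19/10*e126 + 2/5*e134 - 162/25*e135 + 49/10*e136 - 2*e145 + 3/2*e146 + 1/5*e156
R1 (-e2) = 9/2*e1 - 23/5*e2 + 8/5*e3 + 4/5*e4 - 124/25*e5 + 19/5*e6 + 27/2*e123 + 9/2*e124 - 27/5*e125 + 9/2*e126 + 4/5*e234 - 324/25*e235 + 49/5*e236 - 4*e245 + 3*e246 + 2/5*e256
R1 (-5/3*e3) = 45/2*e1 - 8/3*e2 - 23/3*e3 + 4/3*e4 - 108/5*e5 + 49/3*e6 - 15/2*e123 + 15/2*e134 - 9*e135 + 15/2*e136 - 4/3*e234 + 124/15*e235 - 19/3*e236 - 20/3*e345 + 5*e346 + 2/3*e356
R1 (3/2*e4) = -27/4*e1 + 6/5*e2 + 6/5*e3 + 69/10*e4 + 6*e5 - 9/2*e6 + 27/4*e124 + 81/4*e134 + 81/10*e145 - 27/4*e146 - 12/5*e234 - 186/25*e245 + 57/10*e246 - 486/25*e345 + 147/10*e346 - 3/5*e456
R1 (-8/5*e5) = -216/25*e1 + 992/125*e2 + 2592/125*e3 + 32/5*e4 - 184/25*e5 + 16/25*e6 - 36/5*e125 - 108/5*e135 - 36/5*e145 + 36/5*e156 + 64/25*e235 + 32/25*e245 - 152/25*e256 + 32/25*e345 - 392/25*e356 - 24/5*e456
R1 (3*e6) = -27/2*e1 + 57/5*e2 + 147/5*e3 + 9*e4 + 6/5*e5 + 69/5*e6 + 27/2*e126 + 81/2*e136 + 27/2*e146 - 81/5*e156 - 24/5*e236 - 12/5*e246 + 372/25*e256 - 12/5*e346 + 972/25*e356 + 12*e456
Summing the partial products and collecting blades:
Answer: -419/100*e1 + 16529/1500*e2 + 57779/1500*e3 + 1331/60*e4 - 1201/50*e5 + 8347/300*e6 + 34/5*e123 + 233/20*e124 - 377/25*e125 + 199/10*e126 + 563/20*e134 - 927/25*e135 + 529/10*e136 - 11/10*e145 + 33/4*e146 - 44/5*e156 - 44/15*e234 - 32/15*e235 - 4/3*e236 - 254/25*e245 + 63/10*e246 + 46/5*e256 - 1862/75*e345 + 173/10*e346 + 358/15*e356 + 33/5*e456


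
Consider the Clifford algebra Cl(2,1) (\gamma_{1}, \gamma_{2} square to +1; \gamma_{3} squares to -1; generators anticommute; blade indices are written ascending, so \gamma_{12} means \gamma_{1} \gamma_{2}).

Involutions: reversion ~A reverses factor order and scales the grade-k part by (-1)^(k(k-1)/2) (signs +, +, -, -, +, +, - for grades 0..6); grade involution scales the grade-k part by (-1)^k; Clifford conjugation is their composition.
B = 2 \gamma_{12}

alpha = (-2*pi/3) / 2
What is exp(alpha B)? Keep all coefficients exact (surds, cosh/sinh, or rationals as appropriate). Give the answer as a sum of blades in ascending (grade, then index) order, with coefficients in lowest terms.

B^2 = (2)^2*(\gamma_{12})^2 = 4*(-1) = -4 (a basis 2-blade squares to minus the product of its generators' squares).
B^2 = -4 — circular case — the even/odd split gives cos and sin: l = 2, alpha*l = - \frac{2 \pi}{3}, so exp(alpha B) = cos(- \frac{2 \pi}{3}) + (sin(- \frac{2 \pi}{3})/2)*B = - \frac{1}{2} + (- \frac{\sqrt{3}}{4})*B.
Answer: - \frac{1}{2} - \frac{\sqrt{3}}{2} \gamma_{12}


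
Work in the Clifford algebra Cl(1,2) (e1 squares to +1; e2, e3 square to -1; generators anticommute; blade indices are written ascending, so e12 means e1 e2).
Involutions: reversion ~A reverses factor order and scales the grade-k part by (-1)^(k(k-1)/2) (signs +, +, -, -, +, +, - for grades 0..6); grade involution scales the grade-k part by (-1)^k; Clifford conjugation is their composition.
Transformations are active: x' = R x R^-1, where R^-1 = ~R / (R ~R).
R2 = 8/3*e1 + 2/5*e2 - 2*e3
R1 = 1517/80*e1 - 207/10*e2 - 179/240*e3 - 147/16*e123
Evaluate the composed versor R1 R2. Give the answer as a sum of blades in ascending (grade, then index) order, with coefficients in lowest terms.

Distribute over the terms of R2 (each basis-blade product reordered to ascending indices, repeated generators contracted through their squares):
R1 (8/3*e1) = 1517/30 + 276/5*e12 + 179/90*e13 - 49/2*e23
R1 (2/5*e2) = 207/25 + 1517/200*e12 - 147/40*e13 + 179/600*e23
R1 (-2*e3) = -179/120 - 147/8*e12 - 1517/40*e13 + 207/5*e23
Summing the partial products and collecting blades:
Answer: 11471/200 + 4441/100*e12 - 713/18*e13 + 10319/600*e23


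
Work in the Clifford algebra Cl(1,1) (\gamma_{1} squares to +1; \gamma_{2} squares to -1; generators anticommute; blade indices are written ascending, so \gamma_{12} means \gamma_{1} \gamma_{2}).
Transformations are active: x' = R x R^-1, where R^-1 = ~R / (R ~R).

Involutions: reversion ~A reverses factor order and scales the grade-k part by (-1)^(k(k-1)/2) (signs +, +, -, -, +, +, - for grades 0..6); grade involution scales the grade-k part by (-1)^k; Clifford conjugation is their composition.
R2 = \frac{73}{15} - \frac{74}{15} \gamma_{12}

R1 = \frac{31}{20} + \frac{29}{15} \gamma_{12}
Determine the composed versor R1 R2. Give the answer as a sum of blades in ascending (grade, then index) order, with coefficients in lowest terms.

Distribute over the terms of R1 (each basis-blade product reordered to ascending indices, repeated generators contracted through their squares):
(\frac{31}{20}) R2 = \frac{2263}{300} - \frac{1147}{150} \gamma_{12}
(\frac{29}{15} \gamma_{12}) R2 = -\frac{2146}{225} + \frac{2117}{225} \gamma_{12}
Summing the partial products and collecting blades:
Answer: -\frac{359}{180} + \frac{793}{450} \gamma_{12}


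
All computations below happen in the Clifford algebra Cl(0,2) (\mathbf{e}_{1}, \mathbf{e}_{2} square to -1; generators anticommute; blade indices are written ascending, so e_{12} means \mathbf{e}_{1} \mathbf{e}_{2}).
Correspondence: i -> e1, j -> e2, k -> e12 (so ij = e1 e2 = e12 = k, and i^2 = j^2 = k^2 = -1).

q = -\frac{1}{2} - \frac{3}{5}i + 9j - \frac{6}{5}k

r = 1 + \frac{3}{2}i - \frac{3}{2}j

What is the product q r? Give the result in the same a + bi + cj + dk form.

In blades: q = -\frac{1}{2} - \frac{3}{5} e_{1} + 9 e_{2} - \frac{6}{5} e_{12}, r = 1 + \frac{3}{2} e_{1} - \frac{3}{2} e_{2}.
Distribute q over r term by term (generator squares from the signature, products reordered to ascending indices): (-\frac{1}{2})*r = -\frac{1}{2} - \frac{3}{4} e_{1} + \frac{3}{4} e_{2}; (-\frac{3}{5} e_{1})*r = \frac{9}{10} - \frac{3}{5} e_{1} + \frac{9}{10} e_{12}; (9 e_{2})*r = \frac{27}{2} + 9 e_{2} - \frac{27}{2} e_{12}; (-\frac{6}{5} e_{12})*r = -\frac{9}{5} e_{1} - \frac{9}{5} e_{2} - \frac{6}{5} e_{12}.
Sum: \frac{139}{10} - \frac{63}{20} e_{1} + \frac{159}{20} e_{2} - \frac{69}{5} e_{12}; translating back through the correspondence:
Answer: \frac{139}{10} - \frac{63}{20}i + \frac{159}{20}j - \frac{69}{5}k


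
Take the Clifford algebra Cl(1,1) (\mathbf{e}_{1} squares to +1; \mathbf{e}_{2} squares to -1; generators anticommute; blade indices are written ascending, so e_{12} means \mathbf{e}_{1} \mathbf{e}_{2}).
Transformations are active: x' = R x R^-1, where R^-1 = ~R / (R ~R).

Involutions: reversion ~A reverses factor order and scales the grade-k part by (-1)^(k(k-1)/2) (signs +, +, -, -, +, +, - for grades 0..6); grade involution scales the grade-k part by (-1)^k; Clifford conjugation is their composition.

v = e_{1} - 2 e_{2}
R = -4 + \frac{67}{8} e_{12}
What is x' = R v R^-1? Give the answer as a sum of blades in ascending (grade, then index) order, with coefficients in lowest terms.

~R = -4 - \frac{67}{8} e_{12}, and R ~R = -\frac{3465}{64}, so R^-1 = ~R / (-\frac{3465}{64}).
R v = \frac{51}{4} e_{1} - \frac{3}{8} e_{2}
Answer: \frac{1021}{1155} e_{1} + \frac{2246}{1155} e_{2}


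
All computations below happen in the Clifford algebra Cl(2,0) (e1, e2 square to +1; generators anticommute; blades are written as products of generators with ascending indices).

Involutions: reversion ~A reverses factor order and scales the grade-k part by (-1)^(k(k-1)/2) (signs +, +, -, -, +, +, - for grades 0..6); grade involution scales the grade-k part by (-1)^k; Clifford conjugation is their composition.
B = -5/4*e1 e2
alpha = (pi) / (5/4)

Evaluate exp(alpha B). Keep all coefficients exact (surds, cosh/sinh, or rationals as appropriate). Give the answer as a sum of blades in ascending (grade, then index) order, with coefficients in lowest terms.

B^2 = (-5/4)^2*(e1 e2)^2 = 25/16*(-1) = -25/16 (a basis 2-blade squares to minus the product of its generators' squares).
B^2 = -25/16 — the series telescopes trigonometrically here: l = 5/4, alpha*l = pi, so exp(alpha B) = cos(pi) + (sin(pi)/(5/4))*B = -1 + (0)*B.
Answer: -1


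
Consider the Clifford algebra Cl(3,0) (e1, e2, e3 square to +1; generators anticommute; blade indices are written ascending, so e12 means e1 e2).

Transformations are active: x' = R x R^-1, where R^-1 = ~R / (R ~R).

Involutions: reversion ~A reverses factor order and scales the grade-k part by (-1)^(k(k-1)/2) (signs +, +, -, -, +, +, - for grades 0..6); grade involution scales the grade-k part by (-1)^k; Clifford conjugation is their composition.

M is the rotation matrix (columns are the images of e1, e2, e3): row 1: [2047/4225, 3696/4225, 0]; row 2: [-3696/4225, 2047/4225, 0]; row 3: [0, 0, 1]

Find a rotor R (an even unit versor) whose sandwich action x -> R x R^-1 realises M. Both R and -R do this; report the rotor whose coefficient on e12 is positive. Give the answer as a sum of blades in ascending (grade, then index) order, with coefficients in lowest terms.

Method: write R = a + b12*e12 + b13*e13 + b23*e23 with a^2 + b12^2 + b13^2 + b23^2 = 1 (so R^-1 = ~R). Expanding the columns R e_j ~R gives tr M = 4a^2 - 1 and, from the antisymmetric part, M21 - M12 = -4a*b12, M13 - M31 = 4a*b13, M32 - M23 = -4a*b23.
Here tr M = 8319/4225, so a^2 = (1 + tr M)/4 = 3136/4225 and a = ±56/65. Taking a = 56/65: M21 - M12 = -7392/4225, M13 - M31 = 0, M32 - M23 = 0, giving b12 = 33/65, b13 = 0, b23 = 0, i.e. R = 56/65 + 33/65*e12.
Its e12 coefficient is already positive.
Answer: 56/65 + 33/65*e12. Why the constraint matters: R and -R act identically through the sandwich — M has trace 8319/4225 either way — so only the sign condition on e12 picks one of the two preimages.


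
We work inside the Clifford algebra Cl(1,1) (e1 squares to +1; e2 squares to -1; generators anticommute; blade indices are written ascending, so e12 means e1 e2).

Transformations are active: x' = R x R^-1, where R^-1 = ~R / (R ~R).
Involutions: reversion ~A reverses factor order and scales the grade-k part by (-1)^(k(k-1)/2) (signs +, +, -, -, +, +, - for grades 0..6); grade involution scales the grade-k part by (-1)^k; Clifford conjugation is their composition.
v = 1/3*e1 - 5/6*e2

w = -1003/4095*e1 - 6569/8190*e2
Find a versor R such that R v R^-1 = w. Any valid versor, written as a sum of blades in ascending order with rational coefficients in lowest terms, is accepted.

Reasoning: v^2 = w^2 = -7/12 since conjugation preserves the quadratic form; R = v + w = 362/4095*e1 - 6697/4095*e2 is then valid when invertible, keeping its own part and reversing (v - w)/2.
Answer: 362/4095*e1 - 6697/4095*e2


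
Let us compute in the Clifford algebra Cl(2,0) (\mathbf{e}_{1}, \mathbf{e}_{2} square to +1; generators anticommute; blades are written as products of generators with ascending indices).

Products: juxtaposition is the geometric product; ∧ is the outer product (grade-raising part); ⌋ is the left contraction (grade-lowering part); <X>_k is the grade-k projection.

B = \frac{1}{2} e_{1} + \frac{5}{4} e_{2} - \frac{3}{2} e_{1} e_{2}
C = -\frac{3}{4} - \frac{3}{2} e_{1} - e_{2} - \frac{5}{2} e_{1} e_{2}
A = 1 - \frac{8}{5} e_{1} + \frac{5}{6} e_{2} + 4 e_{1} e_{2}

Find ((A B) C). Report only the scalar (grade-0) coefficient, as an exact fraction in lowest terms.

step 1: \frac{749}{120} + \frac{27}{4} e_{1} + \frac{33}{20} e_{2} - \frac{47}{12} e_{1} e_{2}
step 2: -\frac{12599}{480} - \frac{383}{60} e_{1} - \frac{1451}{48} e_{2} - \frac{2033}{120} e_{1} e_{2}
Answer: -\frac{12599}{480}


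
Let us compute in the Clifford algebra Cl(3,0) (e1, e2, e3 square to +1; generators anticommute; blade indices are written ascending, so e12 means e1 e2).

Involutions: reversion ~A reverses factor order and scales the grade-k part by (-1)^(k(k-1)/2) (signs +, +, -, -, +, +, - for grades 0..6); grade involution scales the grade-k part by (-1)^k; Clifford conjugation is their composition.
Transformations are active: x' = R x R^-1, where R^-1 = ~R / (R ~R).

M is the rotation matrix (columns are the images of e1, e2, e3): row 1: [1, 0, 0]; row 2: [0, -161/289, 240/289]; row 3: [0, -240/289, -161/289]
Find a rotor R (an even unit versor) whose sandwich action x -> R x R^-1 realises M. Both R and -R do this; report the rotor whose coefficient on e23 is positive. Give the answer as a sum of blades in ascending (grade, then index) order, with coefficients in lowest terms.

Method: write R = a + b12*e12 + b13*e13 + b23*e23 with a^2 + b12^2 + b13^2 + b23^2 = 1 (so R^-1 = ~R). Expanding the columns R e_j ~R gives tr M = 4a^2 - 1 and, from the antisymmetric part, M21 - M12 = -4a*b12, M13 - M31 = 4a*b13, M32 - M23 = -4a*b23.
Here tr M = -33/289, so a^2 = (1 + tr M)/4 = 64/289 and a = ±8/17. Taking a = 8/17: M21 - M12 = 0, M13 - M31 = 0, M32 - M23 = -480/289, giving b12 = 0, b13 = 0, b23 = 15/17, i.e. R = 8/17 + 15/17*e23.
Its e23 coefficient is already positive.
Answer: 8/17 + 15/17*e23. Key observation: the double cover Spin(3) -> SO(3) sends R and -R to the same matrix (trace -33/289 here), so the stated sign of the e23 coefficient is what selects one sheet.


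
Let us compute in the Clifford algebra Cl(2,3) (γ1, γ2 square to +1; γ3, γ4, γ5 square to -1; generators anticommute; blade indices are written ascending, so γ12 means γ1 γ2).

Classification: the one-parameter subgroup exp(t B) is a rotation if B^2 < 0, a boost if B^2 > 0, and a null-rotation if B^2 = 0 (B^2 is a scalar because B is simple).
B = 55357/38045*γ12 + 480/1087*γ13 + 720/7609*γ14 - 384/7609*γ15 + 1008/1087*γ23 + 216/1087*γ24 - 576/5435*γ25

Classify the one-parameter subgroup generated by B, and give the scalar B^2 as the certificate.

B^2 term by term: the squares give (55357/38045)^2*(γ12)^2 + (480/1087)^2*(γ13)^2 + (720/7609)^2*(γ14)^2 + (-384/7609)^2*(γ15)^2 + (1008/1087)^2*(γ23)^2 + (216/1087)^2*(γ24)^2 + (-576/5435)^2*(γ25)^2 = 3064397449/1447422025*(-1) + 230400/1181569*(+1) + 518400/57896881*(+1) + 147456/57896881*(+1) + 1016064/1181569*(+1) + 46656/1181569*(+1) + 331776/29539225*(+1) = -1 (each basis 2-blade squares to minus the product of its generators' squares); cross terms between blades sharing an index anticommute and cancel; the commuting (index-disjoint) pairs give grade-4 terms 2*c*c'*(blade product), which cancel blade by blade — γ1234: -207360/1181569 + 207360/1181569 = 0; γ1235: 110592/1181569 - 110592/1181569 = 0; γ1245: 165888/8270983 - 165888/8270983 = 0 — confirming B is simple. So B^2 = -1.
Answer: rotation, certificate B^2 = -1. No conjugation can change B^2 = -1; the sign gives the class.
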